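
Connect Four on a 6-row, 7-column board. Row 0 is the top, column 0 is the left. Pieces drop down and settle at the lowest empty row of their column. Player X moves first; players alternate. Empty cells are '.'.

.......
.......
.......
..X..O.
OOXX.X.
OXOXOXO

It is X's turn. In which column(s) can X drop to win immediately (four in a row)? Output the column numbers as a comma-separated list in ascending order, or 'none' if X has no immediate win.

Answer: 4

Derivation:
col 0: drop X → no win
col 1: drop X → no win
col 2: drop X → no win
col 3: drop X → no win
col 4: drop X → WIN!
col 5: drop X → no win
col 6: drop X → no win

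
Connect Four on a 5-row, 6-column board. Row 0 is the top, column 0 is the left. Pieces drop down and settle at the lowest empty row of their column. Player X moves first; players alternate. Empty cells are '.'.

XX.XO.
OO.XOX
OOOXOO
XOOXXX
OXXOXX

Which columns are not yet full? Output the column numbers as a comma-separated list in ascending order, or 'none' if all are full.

Answer: 2,5

Derivation:
col 0: top cell = 'X' → FULL
col 1: top cell = 'X' → FULL
col 2: top cell = '.' → open
col 3: top cell = 'X' → FULL
col 4: top cell = 'O' → FULL
col 5: top cell = '.' → open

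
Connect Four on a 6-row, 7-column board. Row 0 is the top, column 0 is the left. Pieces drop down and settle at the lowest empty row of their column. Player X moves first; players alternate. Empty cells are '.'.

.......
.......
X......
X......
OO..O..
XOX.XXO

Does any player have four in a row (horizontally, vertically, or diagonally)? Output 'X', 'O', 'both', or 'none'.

none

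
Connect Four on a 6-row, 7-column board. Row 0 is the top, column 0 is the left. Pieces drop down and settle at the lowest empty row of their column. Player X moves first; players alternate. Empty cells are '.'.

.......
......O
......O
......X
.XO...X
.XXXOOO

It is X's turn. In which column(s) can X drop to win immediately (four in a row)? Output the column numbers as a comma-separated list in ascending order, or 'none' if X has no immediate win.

col 0: drop X → WIN!
col 1: drop X → no win
col 2: drop X → no win
col 3: drop X → no win
col 4: drop X → no win
col 5: drop X → no win
col 6: drop X → no win

Answer: 0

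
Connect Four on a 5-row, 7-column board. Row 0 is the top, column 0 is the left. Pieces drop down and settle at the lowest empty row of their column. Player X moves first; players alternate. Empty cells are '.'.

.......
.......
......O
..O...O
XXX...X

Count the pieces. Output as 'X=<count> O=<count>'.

X=4 O=3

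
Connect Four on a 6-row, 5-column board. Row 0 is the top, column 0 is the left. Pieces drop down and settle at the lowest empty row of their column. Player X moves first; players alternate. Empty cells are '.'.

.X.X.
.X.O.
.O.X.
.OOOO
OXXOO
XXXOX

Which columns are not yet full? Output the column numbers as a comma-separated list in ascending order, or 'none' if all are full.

col 0: top cell = '.' → open
col 1: top cell = 'X' → FULL
col 2: top cell = '.' → open
col 3: top cell = 'X' → FULL
col 4: top cell = '.' → open

Answer: 0,2,4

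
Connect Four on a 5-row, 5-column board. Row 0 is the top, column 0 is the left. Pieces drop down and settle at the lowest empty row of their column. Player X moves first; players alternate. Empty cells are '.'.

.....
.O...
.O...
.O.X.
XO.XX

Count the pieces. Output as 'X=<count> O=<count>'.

X=4 O=4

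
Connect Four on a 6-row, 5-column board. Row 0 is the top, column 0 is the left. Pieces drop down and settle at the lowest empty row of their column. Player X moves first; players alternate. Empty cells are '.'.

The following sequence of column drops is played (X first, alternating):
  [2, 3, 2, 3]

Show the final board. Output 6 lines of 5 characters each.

Move 1: X drops in col 2, lands at row 5
Move 2: O drops in col 3, lands at row 5
Move 3: X drops in col 2, lands at row 4
Move 4: O drops in col 3, lands at row 4

Answer: .....
.....
.....
.....
..XO.
..XO.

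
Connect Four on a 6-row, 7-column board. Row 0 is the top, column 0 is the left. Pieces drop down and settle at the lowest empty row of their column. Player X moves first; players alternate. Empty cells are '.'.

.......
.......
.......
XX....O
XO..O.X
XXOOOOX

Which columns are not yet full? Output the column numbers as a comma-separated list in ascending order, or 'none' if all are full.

col 0: top cell = '.' → open
col 1: top cell = '.' → open
col 2: top cell = '.' → open
col 3: top cell = '.' → open
col 4: top cell = '.' → open
col 5: top cell = '.' → open
col 6: top cell = '.' → open

Answer: 0,1,2,3,4,5,6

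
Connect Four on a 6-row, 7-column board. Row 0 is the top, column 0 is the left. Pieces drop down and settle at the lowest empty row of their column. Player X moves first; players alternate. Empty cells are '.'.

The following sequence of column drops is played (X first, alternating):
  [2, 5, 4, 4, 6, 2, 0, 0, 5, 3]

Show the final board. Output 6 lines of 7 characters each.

Answer: .......
.......
.......
.......
O.O.OX.
X.XOXOX

Derivation:
Move 1: X drops in col 2, lands at row 5
Move 2: O drops in col 5, lands at row 5
Move 3: X drops in col 4, lands at row 5
Move 4: O drops in col 4, lands at row 4
Move 5: X drops in col 6, lands at row 5
Move 6: O drops in col 2, lands at row 4
Move 7: X drops in col 0, lands at row 5
Move 8: O drops in col 0, lands at row 4
Move 9: X drops in col 5, lands at row 4
Move 10: O drops in col 3, lands at row 5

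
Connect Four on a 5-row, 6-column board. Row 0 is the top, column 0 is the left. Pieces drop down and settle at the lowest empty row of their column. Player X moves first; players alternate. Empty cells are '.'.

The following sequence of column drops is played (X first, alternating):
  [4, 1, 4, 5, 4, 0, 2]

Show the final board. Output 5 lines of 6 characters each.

Move 1: X drops in col 4, lands at row 4
Move 2: O drops in col 1, lands at row 4
Move 3: X drops in col 4, lands at row 3
Move 4: O drops in col 5, lands at row 4
Move 5: X drops in col 4, lands at row 2
Move 6: O drops in col 0, lands at row 4
Move 7: X drops in col 2, lands at row 4

Answer: ......
......
....X.
....X.
OOX.XO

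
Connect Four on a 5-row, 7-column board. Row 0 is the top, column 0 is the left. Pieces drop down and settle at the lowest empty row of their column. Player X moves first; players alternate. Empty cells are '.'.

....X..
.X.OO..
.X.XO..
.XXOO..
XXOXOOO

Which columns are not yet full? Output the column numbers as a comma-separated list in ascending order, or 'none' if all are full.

col 0: top cell = '.' → open
col 1: top cell = '.' → open
col 2: top cell = '.' → open
col 3: top cell = '.' → open
col 4: top cell = 'X' → FULL
col 5: top cell = '.' → open
col 6: top cell = '.' → open

Answer: 0,1,2,3,5,6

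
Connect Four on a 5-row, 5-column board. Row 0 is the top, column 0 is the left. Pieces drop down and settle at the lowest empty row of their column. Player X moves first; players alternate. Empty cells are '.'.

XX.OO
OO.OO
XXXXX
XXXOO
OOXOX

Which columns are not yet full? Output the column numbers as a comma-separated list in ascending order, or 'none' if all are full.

Answer: 2

Derivation:
col 0: top cell = 'X' → FULL
col 1: top cell = 'X' → FULL
col 2: top cell = '.' → open
col 3: top cell = 'O' → FULL
col 4: top cell = 'O' → FULL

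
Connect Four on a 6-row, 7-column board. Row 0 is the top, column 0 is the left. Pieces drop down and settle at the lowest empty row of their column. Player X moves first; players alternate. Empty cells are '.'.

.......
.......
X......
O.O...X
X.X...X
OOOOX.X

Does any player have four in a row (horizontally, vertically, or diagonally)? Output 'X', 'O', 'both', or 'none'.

O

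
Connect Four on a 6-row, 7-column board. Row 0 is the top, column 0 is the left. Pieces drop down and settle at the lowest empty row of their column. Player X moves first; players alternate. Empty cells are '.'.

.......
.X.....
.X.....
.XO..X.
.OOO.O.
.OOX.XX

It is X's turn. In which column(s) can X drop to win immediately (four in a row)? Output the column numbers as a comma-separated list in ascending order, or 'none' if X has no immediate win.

col 0: drop X → no win
col 1: drop X → WIN!
col 2: drop X → no win
col 3: drop X → no win
col 4: drop X → WIN!
col 5: drop X → no win
col 6: drop X → no win

Answer: 1,4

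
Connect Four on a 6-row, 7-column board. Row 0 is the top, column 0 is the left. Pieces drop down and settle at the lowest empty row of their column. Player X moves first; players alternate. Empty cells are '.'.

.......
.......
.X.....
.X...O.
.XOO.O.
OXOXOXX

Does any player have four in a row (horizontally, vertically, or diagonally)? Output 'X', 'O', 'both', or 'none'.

X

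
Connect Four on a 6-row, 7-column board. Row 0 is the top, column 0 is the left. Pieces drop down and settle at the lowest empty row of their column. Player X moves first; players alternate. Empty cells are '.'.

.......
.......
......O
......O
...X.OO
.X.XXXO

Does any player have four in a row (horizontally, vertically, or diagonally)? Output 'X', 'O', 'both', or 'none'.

O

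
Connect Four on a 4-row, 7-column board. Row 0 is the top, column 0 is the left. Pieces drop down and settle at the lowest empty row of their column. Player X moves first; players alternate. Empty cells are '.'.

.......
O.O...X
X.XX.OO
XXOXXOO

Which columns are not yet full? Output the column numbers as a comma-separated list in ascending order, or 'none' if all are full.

col 0: top cell = '.' → open
col 1: top cell = '.' → open
col 2: top cell = '.' → open
col 3: top cell = '.' → open
col 4: top cell = '.' → open
col 5: top cell = '.' → open
col 6: top cell = '.' → open

Answer: 0,1,2,3,4,5,6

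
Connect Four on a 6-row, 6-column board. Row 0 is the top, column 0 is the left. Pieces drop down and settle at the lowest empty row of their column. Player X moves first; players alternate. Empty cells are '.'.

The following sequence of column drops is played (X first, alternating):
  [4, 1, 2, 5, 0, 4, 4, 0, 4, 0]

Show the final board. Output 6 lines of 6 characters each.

Move 1: X drops in col 4, lands at row 5
Move 2: O drops in col 1, lands at row 5
Move 3: X drops in col 2, lands at row 5
Move 4: O drops in col 5, lands at row 5
Move 5: X drops in col 0, lands at row 5
Move 6: O drops in col 4, lands at row 4
Move 7: X drops in col 4, lands at row 3
Move 8: O drops in col 0, lands at row 4
Move 9: X drops in col 4, lands at row 2
Move 10: O drops in col 0, lands at row 3

Answer: ......
......
....X.
O...X.
O...O.
XOX.XO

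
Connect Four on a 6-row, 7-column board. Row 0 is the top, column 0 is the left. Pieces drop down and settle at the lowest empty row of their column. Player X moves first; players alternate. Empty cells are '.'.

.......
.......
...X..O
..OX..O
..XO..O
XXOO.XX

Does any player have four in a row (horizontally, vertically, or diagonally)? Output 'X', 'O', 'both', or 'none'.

none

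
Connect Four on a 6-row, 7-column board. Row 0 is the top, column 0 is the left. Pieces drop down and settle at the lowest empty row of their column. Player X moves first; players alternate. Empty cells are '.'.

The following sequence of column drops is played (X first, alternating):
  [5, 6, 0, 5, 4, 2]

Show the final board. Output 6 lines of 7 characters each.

Answer: .......
.......
.......
.......
.....O.
X.O.XXO

Derivation:
Move 1: X drops in col 5, lands at row 5
Move 2: O drops in col 6, lands at row 5
Move 3: X drops in col 0, lands at row 5
Move 4: O drops in col 5, lands at row 4
Move 5: X drops in col 4, lands at row 5
Move 6: O drops in col 2, lands at row 5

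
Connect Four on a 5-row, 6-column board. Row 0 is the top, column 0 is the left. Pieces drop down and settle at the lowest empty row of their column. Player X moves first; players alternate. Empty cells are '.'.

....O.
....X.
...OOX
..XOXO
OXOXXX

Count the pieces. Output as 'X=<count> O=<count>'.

X=8 O=7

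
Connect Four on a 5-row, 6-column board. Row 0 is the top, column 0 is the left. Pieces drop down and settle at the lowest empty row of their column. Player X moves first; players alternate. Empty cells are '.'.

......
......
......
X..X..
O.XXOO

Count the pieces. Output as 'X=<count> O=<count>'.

X=4 O=3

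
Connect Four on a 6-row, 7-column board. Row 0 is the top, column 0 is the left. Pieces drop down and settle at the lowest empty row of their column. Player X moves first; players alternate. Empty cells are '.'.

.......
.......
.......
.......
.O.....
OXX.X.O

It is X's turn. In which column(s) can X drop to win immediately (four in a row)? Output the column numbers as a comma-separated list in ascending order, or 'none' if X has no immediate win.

Answer: 3

Derivation:
col 0: drop X → no win
col 1: drop X → no win
col 2: drop X → no win
col 3: drop X → WIN!
col 4: drop X → no win
col 5: drop X → no win
col 6: drop X → no win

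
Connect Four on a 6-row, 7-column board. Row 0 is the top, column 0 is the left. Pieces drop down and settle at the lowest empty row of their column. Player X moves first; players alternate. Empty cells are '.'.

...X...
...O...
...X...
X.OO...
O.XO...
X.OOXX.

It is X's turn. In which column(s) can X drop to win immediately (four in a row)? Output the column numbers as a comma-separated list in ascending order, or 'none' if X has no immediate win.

col 0: drop X → no win
col 1: drop X → no win
col 2: drop X → no win
col 4: drop X → no win
col 5: drop X → no win
col 6: drop X → no win

Answer: none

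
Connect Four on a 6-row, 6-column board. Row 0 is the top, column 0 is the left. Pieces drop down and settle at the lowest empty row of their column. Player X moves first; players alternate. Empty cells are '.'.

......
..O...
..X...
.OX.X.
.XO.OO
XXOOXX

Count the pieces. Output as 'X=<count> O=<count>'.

X=8 O=7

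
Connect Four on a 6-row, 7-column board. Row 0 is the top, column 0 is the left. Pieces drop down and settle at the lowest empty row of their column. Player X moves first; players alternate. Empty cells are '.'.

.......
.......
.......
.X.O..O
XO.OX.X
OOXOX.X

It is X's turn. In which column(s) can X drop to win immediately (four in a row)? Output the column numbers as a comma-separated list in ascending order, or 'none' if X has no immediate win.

col 0: drop X → no win
col 1: drop X → no win
col 2: drop X → no win
col 3: drop X → no win
col 4: drop X → no win
col 5: drop X → no win
col 6: drop X → no win

Answer: none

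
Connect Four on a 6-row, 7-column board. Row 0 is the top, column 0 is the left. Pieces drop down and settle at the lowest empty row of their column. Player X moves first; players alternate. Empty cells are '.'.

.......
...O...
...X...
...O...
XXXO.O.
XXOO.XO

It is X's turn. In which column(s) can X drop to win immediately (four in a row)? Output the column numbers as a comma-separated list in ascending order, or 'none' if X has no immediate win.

col 0: drop X → no win
col 1: drop X → no win
col 2: drop X → WIN!
col 3: drop X → no win
col 4: drop X → no win
col 5: drop X → no win
col 6: drop X → no win

Answer: 2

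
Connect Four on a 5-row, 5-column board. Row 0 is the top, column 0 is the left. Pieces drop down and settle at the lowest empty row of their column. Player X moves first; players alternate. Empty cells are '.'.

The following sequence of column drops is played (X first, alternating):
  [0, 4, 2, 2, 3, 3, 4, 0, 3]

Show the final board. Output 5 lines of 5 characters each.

Answer: .....
.....
...X.
O.OOX
X.XXO

Derivation:
Move 1: X drops in col 0, lands at row 4
Move 2: O drops in col 4, lands at row 4
Move 3: X drops in col 2, lands at row 4
Move 4: O drops in col 2, lands at row 3
Move 5: X drops in col 3, lands at row 4
Move 6: O drops in col 3, lands at row 3
Move 7: X drops in col 4, lands at row 3
Move 8: O drops in col 0, lands at row 3
Move 9: X drops in col 3, lands at row 2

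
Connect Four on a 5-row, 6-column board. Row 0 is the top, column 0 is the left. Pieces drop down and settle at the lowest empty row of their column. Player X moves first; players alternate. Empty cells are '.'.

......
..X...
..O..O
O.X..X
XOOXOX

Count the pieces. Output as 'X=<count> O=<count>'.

X=6 O=6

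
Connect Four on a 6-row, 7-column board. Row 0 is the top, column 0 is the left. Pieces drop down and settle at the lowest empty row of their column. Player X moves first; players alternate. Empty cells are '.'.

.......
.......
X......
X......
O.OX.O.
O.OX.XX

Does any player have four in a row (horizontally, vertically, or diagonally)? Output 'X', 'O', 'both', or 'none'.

none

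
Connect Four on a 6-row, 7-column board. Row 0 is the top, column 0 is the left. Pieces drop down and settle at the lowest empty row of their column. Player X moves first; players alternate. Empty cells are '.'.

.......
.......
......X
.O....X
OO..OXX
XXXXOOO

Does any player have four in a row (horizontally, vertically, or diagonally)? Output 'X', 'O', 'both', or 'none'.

X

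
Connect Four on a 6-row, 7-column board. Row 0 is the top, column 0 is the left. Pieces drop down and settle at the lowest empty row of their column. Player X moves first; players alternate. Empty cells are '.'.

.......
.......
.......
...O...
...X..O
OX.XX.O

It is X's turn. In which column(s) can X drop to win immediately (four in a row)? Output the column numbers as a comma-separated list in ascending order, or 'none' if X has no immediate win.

Answer: 2

Derivation:
col 0: drop X → no win
col 1: drop X → no win
col 2: drop X → WIN!
col 3: drop X → no win
col 4: drop X → no win
col 5: drop X → no win
col 6: drop X → no win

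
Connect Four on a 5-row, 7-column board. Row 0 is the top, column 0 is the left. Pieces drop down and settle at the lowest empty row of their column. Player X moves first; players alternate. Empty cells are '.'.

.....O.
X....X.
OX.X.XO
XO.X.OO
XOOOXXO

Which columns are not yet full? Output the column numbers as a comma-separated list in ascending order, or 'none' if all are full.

col 0: top cell = '.' → open
col 1: top cell = '.' → open
col 2: top cell = '.' → open
col 3: top cell = '.' → open
col 4: top cell = '.' → open
col 5: top cell = 'O' → FULL
col 6: top cell = '.' → open

Answer: 0,1,2,3,4,6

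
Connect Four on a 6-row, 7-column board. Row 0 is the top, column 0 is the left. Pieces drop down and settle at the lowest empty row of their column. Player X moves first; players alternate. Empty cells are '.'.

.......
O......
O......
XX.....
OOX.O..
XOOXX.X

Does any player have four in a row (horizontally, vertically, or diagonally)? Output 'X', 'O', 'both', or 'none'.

none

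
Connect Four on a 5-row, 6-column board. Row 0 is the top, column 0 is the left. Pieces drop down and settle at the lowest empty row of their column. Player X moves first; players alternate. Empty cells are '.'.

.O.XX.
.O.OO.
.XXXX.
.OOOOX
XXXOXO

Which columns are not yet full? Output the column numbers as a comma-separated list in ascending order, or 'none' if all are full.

Answer: 0,2,5

Derivation:
col 0: top cell = '.' → open
col 1: top cell = 'O' → FULL
col 2: top cell = '.' → open
col 3: top cell = 'X' → FULL
col 4: top cell = 'X' → FULL
col 5: top cell = '.' → open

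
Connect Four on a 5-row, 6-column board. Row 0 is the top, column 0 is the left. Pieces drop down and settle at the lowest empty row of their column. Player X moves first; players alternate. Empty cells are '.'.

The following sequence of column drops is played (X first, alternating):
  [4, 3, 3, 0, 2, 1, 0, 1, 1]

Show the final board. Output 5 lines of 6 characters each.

Answer: ......
......
.X....
XO.X..
OOXOX.

Derivation:
Move 1: X drops in col 4, lands at row 4
Move 2: O drops in col 3, lands at row 4
Move 3: X drops in col 3, lands at row 3
Move 4: O drops in col 0, lands at row 4
Move 5: X drops in col 2, lands at row 4
Move 6: O drops in col 1, lands at row 4
Move 7: X drops in col 0, lands at row 3
Move 8: O drops in col 1, lands at row 3
Move 9: X drops in col 1, lands at row 2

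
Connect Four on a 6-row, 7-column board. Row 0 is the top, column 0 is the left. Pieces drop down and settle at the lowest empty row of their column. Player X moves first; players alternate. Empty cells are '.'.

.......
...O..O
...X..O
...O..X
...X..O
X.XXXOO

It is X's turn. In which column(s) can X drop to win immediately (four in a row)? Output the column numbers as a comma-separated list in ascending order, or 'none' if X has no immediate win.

col 0: drop X → no win
col 1: drop X → WIN!
col 2: drop X → no win
col 3: drop X → no win
col 4: drop X → no win
col 5: drop X → no win
col 6: drop X → no win

Answer: 1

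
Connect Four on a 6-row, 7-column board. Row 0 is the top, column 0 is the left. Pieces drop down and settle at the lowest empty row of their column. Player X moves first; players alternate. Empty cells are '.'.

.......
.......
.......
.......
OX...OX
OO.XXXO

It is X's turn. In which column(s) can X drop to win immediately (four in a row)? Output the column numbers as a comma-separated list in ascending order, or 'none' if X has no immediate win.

Answer: 2

Derivation:
col 0: drop X → no win
col 1: drop X → no win
col 2: drop X → WIN!
col 3: drop X → no win
col 4: drop X → no win
col 5: drop X → no win
col 6: drop X → no win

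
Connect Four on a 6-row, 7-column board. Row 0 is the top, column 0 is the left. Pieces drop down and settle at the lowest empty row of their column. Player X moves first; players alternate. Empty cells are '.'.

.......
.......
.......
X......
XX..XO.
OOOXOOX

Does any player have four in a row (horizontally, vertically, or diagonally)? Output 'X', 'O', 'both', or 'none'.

none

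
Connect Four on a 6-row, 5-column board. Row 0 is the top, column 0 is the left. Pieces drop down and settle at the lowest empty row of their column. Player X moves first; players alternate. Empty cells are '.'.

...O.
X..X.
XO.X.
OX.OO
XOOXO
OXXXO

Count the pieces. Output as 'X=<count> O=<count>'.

X=10 O=10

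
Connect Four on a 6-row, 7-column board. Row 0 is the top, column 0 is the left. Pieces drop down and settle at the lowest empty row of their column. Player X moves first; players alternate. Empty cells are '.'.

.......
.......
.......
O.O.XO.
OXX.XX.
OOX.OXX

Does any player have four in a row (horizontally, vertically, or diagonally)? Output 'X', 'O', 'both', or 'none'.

none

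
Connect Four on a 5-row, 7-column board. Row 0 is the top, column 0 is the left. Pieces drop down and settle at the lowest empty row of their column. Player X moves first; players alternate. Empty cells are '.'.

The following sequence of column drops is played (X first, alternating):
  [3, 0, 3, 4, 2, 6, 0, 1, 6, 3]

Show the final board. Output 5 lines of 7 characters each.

Answer: .......
.......
...O...
X..X..X
OOXXO.O

Derivation:
Move 1: X drops in col 3, lands at row 4
Move 2: O drops in col 0, lands at row 4
Move 3: X drops in col 3, lands at row 3
Move 4: O drops in col 4, lands at row 4
Move 5: X drops in col 2, lands at row 4
Move 6: O drops in col 6, lands at row 4
Move 7: X drops in col 0, lands at row 3
Move 8: O drops in col 1, lands at row 4
Move 9: X drops in col 6, lands at row 3
Move 10: O drops in col 3, lands at row 2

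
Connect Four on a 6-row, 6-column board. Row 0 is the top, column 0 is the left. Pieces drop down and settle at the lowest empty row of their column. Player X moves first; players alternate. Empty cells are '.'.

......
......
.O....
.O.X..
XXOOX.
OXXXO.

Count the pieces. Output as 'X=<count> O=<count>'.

X=7 O=6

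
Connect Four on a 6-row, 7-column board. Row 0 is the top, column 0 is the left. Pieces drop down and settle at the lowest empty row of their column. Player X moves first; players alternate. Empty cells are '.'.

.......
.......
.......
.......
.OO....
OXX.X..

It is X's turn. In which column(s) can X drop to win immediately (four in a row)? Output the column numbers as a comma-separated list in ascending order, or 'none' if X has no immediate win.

Answer: 3

Derivation:
col 0: drop X → no win
col 1: drop X → no win
col 2: drop X → no win
col 3: drop X → WIN!
col 4: drop X → no win
col 5: drop X → no win
col 6: drop X → no win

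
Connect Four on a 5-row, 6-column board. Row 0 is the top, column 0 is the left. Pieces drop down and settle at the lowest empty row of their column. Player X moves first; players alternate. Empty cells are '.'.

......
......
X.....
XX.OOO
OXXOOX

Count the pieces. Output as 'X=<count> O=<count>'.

X=6 O=6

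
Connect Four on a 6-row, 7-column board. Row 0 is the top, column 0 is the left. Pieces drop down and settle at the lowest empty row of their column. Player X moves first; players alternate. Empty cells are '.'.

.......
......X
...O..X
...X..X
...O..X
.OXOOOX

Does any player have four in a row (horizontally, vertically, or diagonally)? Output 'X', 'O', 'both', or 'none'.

X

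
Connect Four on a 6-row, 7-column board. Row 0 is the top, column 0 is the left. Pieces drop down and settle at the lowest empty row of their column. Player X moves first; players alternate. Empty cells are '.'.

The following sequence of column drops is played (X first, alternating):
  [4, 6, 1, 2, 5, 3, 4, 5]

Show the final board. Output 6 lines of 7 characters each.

Answer: .......
.......
.......
.......
....XO.
.XOOXXO

Derivation:
Move 1: X drops in col 4, lands at row 5
Move 2: O drops in col 6, lands at row 5
Move 3: X drops in col 1, lands at row 5
Move 4: O drops in col 2, lands at row 5
Move 5: X drops in col 5, lands at row 5
Move 6: O drops in col 3, lands at row 5
Move 7: X drops in col 4, lands at row 4
Move 8: O drops in col 5, lands at row 4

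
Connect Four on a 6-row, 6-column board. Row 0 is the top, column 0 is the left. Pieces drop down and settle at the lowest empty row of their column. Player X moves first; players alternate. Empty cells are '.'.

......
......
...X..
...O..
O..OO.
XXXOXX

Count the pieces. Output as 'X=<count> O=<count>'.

X=6 O=5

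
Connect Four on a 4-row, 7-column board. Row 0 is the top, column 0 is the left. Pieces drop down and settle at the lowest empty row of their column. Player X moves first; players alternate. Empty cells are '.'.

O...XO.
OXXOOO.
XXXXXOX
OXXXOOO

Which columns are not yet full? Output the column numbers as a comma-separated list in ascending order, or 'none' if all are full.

Answer: 1,2,3,6

Derivation:
col 0: top cell = 'O' → FULL
col 1: top cell = '.' → open
col 2: top cell = '.' → open
col 3: top cell = '.' → open
col 4: top cell = 'X' → FULL
col 5: top cell = 'O' → FULL
col 6: top cell = '.' → open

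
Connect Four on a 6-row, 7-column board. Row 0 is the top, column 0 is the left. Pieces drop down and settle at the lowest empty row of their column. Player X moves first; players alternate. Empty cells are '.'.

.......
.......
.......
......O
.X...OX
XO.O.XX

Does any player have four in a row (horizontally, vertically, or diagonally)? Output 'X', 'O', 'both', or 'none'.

none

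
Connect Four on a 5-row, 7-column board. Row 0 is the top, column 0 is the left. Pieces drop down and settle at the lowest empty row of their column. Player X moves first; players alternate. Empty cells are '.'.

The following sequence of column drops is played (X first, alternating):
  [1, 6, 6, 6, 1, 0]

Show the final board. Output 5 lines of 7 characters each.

Answer: .......
.......
......O
.X....X
OX....O

Derivation:
Move 1: X drops in col 1, lands at row 4
Move 2: O drops in col 6, lands at row 4
Move 3: X drops in col 6, lands at row 3
Move 4: O drops in col 6, lands at row 2
Move 5: X drops in col 1, lands at row 3
Move 6: O drops in col 0, lands at row 4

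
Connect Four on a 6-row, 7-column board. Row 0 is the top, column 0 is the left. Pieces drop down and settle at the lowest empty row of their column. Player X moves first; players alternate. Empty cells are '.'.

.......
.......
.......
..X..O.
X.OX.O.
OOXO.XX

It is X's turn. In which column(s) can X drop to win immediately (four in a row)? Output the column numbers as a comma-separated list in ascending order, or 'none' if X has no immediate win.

Answer: none

Derivation:
col 0: drop X → no win
col 1: drop X → no win
col 2: drop X → no win
col 3: drop X → no win
col 4: drop X → no win
col 5: drop X → no win
col 6: drop X → no win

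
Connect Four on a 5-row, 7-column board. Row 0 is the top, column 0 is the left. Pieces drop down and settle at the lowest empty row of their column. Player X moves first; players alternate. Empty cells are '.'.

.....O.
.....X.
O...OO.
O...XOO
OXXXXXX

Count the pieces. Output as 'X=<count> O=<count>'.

X=8 O=8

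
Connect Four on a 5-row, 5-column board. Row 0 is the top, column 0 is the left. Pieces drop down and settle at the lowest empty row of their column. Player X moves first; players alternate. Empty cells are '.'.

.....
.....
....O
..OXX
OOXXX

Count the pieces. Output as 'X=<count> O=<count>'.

X=5 O=4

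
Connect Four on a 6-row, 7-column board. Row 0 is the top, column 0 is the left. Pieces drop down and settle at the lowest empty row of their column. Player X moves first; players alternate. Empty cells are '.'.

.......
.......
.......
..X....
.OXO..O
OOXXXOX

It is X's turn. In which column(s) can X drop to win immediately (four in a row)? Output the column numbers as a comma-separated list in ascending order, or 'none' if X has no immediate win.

col 0: drop X → no win
col 1: drop X → no win
col 2: drop X → WIN!
col 3: drop X → no win
col 4: drop X → no win
col 5: drop X → no win
col 6: drop X → no win

Answer: 2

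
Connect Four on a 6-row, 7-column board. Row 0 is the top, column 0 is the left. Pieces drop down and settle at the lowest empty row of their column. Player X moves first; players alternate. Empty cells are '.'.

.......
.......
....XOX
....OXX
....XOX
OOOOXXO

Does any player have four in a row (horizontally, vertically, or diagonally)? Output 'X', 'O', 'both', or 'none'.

O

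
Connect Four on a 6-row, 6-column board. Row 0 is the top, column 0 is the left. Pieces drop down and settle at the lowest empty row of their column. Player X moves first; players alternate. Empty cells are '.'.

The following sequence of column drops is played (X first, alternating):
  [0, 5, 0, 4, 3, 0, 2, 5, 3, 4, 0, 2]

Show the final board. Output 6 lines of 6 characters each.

Move 1: X drops in col 0, lands at row 5
Move 2: O drops in col 5, lands at row 5
Move 3: X drops in col 0, lands at row 4
Move 4: O drops in col 4, lands at row 5
Move 5: X drops in col 3, lands at row 5
Move 6: O drops in col 0, lands at row 3
Move 7: X drops in col 2, lands at row 5
Move 8: O drops in col 5, lands at row 4
Move 9: X drops in col 3, lands at row 4
Move 10: O drops in col 4, lands at row 4
Move 11: X drops in col 0, lands at row 2
Move 12: O drops in col 2, lands at row 4

Answer: ......
......
X.....
O.....
X.OXOO
X.XXOO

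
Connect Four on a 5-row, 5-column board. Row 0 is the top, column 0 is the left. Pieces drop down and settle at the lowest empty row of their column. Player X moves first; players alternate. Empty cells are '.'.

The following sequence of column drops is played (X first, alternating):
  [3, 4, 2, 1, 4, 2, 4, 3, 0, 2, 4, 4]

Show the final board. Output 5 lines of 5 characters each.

Move 1: X drops in col 3, lands at row 4
Move 2: O drops in col 4, lands at row 4
Move 3: X drops in col 2, lands at row 4
Move 4: O drops in col 1, lands at row 4
Move 5: X drops in col 4, lands at row 3
Move 6: O drops in col 2, lands at row 3
Move 7: X drops in col 4, lands at row 2
Move 8: O drops in col 3, lands at row 3
Move 9: X drops in col 0, lands at row 4
Move 10: O drops in col 2, lands at row 2
Move 11: X drops in col 4, lands at row 1
Move 12: O drops in col 4, lands at row 0

Answer: ....O
....X
..O.X
..OOX
XOXXO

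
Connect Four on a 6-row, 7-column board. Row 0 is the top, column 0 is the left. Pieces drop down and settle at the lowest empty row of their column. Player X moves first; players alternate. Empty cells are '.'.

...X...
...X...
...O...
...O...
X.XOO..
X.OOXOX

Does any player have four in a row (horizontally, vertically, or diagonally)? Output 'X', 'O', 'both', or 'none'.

O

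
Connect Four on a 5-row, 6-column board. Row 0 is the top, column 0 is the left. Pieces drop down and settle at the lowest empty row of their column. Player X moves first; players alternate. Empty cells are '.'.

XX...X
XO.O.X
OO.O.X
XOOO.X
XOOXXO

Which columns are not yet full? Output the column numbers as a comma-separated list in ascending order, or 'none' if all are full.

col 0: top cell = 'X' → FULL
col 1: top cell = 'X' → FULL
col 2: top cell = '.' → open
col 3: top cell = '.' → open
col 4: top cell = '.' → open
col 5: top cell = 'X' → FULL

Answer: 2,3,4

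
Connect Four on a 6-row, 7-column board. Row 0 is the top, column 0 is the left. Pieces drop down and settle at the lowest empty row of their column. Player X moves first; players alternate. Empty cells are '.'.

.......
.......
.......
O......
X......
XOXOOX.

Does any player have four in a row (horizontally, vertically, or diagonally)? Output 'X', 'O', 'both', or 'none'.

none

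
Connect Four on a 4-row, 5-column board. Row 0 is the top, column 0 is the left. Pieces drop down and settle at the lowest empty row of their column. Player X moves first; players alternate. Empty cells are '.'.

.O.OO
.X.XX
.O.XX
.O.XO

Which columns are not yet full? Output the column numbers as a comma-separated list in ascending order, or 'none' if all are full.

Answer: 0,2

Derivation:
col 0: top cell = '.' → open
col 1: top cell = 'O' → FULL
col 2: top cell = '.' → open
col 3: top cell = 'O' → FULL
col 4: top cell = 'O' → FULL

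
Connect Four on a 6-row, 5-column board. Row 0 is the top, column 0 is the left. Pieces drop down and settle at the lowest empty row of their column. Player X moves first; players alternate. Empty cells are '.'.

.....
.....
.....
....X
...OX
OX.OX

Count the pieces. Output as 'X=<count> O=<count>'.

X=4 O=3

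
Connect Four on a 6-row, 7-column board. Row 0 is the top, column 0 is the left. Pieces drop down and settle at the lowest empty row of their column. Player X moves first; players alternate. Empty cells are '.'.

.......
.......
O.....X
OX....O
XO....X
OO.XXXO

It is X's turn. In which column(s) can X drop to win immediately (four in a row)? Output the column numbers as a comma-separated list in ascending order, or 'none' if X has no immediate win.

Answer: 2

Derivation:
col 0: drop X → no win
col 1: drop X → no win
col 2: drop X → WIN!
col 3: drop X → no win
col 4: drop X → no win
col 5: drop X → no win
col 6: drop X → no win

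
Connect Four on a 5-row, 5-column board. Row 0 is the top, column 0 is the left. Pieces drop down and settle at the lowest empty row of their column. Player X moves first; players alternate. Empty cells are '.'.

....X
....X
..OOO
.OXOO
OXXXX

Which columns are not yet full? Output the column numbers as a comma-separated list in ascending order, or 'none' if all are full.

col 0: top cell = '.' → open
col 1: top cell = '.' → open
col 2: top cell = '.' → open
col 3: top cell = '.' → open
col 4: top cell = 'X' → FULL

Answer: 0,1,2,3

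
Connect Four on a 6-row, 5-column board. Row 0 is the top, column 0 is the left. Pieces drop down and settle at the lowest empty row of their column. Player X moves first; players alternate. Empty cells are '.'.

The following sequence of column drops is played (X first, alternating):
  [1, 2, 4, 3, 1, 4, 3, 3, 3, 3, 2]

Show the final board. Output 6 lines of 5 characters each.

Answer: .....
...O.
...X.
...O.
.XXXO
.XOOX

Derivation:
Move 1: X drops in col 1, lands at row 5
Move 2: O drops in col 2, lands at row 5
Move 3: X drops in col 4, lands at row 5
Move 4: O drops in col 3, lands at row 5
Move 5: X drops in col 1, lands at row 4
Move 6: O drops in col 4, lands at row 4
Move 7: X drops in col 3, lands at row 4
Move 8: O drops in col 3, lands at row 3
Move 9: X drops in col 3, lands at row 2
Move 10: O drops in col 3, lands at row 1
Move 11: X drops in col 2, lands at row 4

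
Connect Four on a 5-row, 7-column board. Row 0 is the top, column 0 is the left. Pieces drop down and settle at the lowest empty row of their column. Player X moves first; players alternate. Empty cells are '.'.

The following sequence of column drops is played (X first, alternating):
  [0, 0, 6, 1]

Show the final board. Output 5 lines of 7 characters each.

Answer: .......
.......
.......
O......
XO....X

Derivation:
Move 1: X drops in col 0, lands at row 4
Move 2: O drops in col 0, lands at row 3
Move 3: X drops in col 6, lands at row 4
Move 4: O drops in col 1, lands at row 4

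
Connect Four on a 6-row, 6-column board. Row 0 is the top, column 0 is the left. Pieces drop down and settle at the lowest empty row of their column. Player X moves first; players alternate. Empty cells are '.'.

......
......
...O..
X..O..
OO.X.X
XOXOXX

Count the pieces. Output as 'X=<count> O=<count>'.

X=7 O=6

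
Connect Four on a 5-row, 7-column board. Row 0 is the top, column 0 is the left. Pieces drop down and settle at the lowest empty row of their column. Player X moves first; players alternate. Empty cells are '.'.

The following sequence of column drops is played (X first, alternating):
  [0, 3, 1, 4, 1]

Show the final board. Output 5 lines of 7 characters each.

Move 1: X drops in col 0, lands at row 4
Move 2: O drops in col 3, lands at row 4
Move 3: X drops in col 1, lands at row 4
Move 4: O drops in col 4, lands at row 4
Move 5: X drops in col 1, lands at row 3

Answer: .......
.......
.......
.X.....
XX.OO..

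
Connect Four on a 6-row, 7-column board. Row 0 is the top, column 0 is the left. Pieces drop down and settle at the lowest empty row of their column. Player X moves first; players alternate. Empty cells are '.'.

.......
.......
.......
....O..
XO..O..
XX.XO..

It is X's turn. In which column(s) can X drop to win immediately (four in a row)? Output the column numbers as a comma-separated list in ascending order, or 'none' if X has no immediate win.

col 0: drop X → no win
col 1: drop X → no win
col 2: drop X → WIN!
col 3: drop X → no win
col 4: drop X → no win
col 5: drop X → no win
col 6: drop X → no win

Answer: 2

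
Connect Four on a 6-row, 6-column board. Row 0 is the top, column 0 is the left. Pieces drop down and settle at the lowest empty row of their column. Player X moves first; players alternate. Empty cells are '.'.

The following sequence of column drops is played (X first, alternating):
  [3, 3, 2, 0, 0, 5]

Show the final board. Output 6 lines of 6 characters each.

Move 1: X drops in col 3, lands at row 5
Move 2: O drops in col 3, lands at row 4
Move 3: X drops in col 2, lands at row 5
Move 4: O drops in col 0, lands at row 5
Move 5: X drops in col 0, lands at row 4
Move 6: O drops in col 5, lands at row 5

Answer: ......
......
......
......
X..O..
O.XX.O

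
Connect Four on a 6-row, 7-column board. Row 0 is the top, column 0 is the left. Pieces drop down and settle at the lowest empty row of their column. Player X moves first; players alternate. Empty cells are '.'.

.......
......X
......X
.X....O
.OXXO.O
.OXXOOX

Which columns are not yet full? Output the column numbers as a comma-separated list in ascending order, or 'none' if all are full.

col 0: top cell = '.' → open
col 1: top cell = '.' → open
col 2: top cell = '.' → open
col 3: top cell = '.' → open
col 4: top cell = '.' → open
col 5: top cell = '.' → open
col 6: top cell = '.' → open

Answer: 0,1,2,3,4,5,6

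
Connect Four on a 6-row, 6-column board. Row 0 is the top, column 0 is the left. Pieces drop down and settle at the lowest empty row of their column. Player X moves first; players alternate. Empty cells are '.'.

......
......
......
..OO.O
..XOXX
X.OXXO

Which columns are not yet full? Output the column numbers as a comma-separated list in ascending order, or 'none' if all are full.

col 0: top cell = '.' → open
col 1: top cell = '.' → open
col 2: top cell = '.' → open
col 3: top cell = '.' → open
col 4: top cell = '.' → open
col 5: top cell = '.' → open

Answer: 0,1,2,3,4,5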